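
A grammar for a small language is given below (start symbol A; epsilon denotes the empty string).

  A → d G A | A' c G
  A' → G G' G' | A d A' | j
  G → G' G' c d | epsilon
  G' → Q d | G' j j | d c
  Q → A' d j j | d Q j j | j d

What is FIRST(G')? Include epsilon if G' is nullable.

{ d, j }

From G' → Q d: add FIRST(Q) = { d, j }.
From G' → G' j j: add FIRST(G') = { d, j }.
G' → d c contributes {d}.
Union: FIRST(G') = { d, j }.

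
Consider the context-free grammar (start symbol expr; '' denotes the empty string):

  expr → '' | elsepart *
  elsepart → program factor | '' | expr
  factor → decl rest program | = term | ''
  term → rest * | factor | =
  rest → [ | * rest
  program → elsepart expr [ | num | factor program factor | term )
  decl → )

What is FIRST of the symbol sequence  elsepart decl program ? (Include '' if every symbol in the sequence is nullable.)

{ ), *, =, [, num }

Add FIRST(elsepart)\{''} = { ), *, =, [, num }; elsepart is nullable, continue.
Add FIRST(decl) = { ) }; decl is not nullable, stop.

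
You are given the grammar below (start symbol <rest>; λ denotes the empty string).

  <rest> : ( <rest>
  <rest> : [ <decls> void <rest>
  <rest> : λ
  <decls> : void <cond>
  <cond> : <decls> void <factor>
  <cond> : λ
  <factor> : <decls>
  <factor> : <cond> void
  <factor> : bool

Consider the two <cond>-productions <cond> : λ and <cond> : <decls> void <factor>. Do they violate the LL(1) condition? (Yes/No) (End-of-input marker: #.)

Yes

FIRST(λ) = { λ } and FIRST(<decls> void <factor>) = { void }.
The first alternative is nullable and FOLLOW(<cond>) = { void } shares void with FIRST of the second — conflict.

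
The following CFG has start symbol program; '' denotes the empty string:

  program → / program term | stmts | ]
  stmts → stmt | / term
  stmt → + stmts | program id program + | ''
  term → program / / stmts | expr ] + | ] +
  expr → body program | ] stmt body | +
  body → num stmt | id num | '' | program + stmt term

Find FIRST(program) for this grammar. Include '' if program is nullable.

program → / program term contributes {/}.
From program → stmts: add FIRST(stmts) = { +, /, ], id, '' } (including '' since stmts is nullable).
program → ] contributes {]}.
Union: FIRST(program) = { +, /, ], id, '' }.

{ +, /, ], id, '' }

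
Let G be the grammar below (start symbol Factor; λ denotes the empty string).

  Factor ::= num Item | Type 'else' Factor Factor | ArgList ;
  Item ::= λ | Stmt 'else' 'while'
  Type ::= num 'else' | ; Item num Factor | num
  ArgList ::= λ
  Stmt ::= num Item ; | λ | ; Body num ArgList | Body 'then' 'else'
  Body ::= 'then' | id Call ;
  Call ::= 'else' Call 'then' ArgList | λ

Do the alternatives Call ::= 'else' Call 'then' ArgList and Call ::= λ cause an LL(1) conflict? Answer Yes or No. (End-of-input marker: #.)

FIRST('else' Call 'then' ArgList) = { 'else' } and FIRST(λ) = { λ }.
The second is nullable but FOLLOW(Call) = { 'then', ; } is disjoint from FIRST of the first.

No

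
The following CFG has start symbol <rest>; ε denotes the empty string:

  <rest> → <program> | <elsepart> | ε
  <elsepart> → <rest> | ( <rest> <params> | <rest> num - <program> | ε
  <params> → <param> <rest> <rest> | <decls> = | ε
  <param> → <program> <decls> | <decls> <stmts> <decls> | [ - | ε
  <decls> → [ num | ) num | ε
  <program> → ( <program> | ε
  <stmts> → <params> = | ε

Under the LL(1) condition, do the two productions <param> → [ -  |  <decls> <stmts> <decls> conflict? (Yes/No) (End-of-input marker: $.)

Yes

FIRST([ -) = { [ } and FIRST(<decls> <stmts> <decls>) = { (, ), =, [, num, ε }.
Both contain [, so the two alternatives are not disjoint — LL(1) conflict.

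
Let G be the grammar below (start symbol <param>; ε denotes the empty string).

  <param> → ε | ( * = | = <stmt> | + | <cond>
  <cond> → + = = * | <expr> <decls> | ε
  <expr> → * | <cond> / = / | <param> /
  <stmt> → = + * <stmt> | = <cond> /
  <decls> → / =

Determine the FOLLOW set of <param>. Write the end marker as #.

<param> is the start symbol, so # ∈ FOLLOW(<param>).
In <expr> → <param> /: add FIRST(/) = { / }.
Union: FOLLOW(<param>) = { #, / }.

{ #, / }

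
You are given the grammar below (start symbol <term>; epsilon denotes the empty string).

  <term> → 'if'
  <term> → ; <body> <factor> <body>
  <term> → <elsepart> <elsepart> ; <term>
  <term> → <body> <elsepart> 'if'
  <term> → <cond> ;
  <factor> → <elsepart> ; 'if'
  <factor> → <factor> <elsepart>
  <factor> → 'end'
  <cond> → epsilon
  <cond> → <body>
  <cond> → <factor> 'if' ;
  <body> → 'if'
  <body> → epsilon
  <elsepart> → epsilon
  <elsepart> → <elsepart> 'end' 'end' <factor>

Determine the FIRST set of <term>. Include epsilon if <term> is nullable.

{ 'end', 'if', ; }

<term> → 'if' contributes {'if'}.
<term> → ; <body> <factor> <body> contributes {;}.
From <term> → <elsepart> <elsepart> ; <term>: <elsepart>, <elsepart> nullable, take FIRST(<elsepart>) ∪ FIRST(<elsepart>) ∪ {;} = { 'end', ; }.
From <term> → <body> <elsepart> 'if': <body>, <elsepart> nullable, take FIRST(<body>) ∪ FIRST(<elsepart>) ∪ {'if'} = { 'end', 'if' }.
From <term> → <cond> ;: <cond> nullable, take FIRST(<cond>) ∪ {;} = { 'end', 'if', ; }.
Union: FIRST(<term>) = { 'end', 'if', ; }.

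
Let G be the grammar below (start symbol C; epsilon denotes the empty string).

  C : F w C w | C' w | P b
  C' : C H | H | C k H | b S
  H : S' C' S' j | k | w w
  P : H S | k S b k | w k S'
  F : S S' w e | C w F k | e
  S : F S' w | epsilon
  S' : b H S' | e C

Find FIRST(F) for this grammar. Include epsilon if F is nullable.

From F : S S' w e: S nullable, take FIRST(S) ∪ FIRST(S') = { b, e, k, w }.
From F : C w F k: add FIRST(C) = { b, e, k, w }.
F : e contributes {e}.
Union: FIRST(F) = { b, e, k, w }.

{ b, e, k, w }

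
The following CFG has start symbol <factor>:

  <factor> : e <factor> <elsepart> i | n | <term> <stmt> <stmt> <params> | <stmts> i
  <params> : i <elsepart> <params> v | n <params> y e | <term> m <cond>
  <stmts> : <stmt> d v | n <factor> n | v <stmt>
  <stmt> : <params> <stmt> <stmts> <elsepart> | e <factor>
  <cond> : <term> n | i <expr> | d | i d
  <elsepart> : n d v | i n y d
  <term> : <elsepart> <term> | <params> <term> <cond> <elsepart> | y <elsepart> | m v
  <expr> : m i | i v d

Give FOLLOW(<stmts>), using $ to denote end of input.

{ i, n }

In <factor> : <stmts> i: add FIRST(i) = { i }.
In <stmt> : <params> <stmt> <stmts> <elsepart>: add FIRST(<elsepart>) = { i, n }.
Union: FOLLOW(<stmts>) = { i, n }.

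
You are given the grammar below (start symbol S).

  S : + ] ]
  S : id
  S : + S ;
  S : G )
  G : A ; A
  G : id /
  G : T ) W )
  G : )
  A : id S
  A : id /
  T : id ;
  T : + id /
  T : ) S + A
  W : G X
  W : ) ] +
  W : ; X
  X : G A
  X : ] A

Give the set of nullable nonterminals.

No nonterminal has an empty production or an RHS whose symbols are all nullable.

{ } (none)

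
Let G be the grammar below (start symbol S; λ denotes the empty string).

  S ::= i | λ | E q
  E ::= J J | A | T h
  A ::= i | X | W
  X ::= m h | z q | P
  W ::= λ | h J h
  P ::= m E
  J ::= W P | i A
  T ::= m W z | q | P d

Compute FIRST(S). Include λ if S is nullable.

{ h, i, m, q, z, λ }

S ::= i contributes {i}.
S ::= λ contributes λ.
From S ::= E q: E nullable, take FIRST(E) ∪ {q} = { h, i, m, q, z }.
Union: FIRST(S) = { h, i, m, q, z, λ }.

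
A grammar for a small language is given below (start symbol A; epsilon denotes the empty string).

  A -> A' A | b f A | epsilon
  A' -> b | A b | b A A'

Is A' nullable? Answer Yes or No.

No

Nullable nonterminals: A.
No production of A' has an RHS whose symbols are all nullable, so A' is not nullable.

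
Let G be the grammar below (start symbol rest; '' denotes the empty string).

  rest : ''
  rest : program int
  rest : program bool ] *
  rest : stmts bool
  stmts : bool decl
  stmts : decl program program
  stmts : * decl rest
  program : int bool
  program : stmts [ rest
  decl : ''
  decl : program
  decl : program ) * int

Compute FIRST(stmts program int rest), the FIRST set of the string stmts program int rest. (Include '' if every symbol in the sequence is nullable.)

{ *, bool, int }

Add FIRST(stmts) = { *, bool, int }; stmts is not nullable, stop.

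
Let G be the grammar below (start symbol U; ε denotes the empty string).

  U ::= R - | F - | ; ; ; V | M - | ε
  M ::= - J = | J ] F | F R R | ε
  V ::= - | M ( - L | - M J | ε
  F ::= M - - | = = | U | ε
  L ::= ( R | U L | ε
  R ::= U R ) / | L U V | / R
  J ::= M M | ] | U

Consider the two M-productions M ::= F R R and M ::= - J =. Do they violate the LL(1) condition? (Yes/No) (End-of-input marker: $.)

Yes

FIRST(F R R) = { (, ), -, /, ;, =, ], ε } and FIRST(- J =) = { - }.
Both contain -, so the two alternatives are not disjoint — LL(1) conflict.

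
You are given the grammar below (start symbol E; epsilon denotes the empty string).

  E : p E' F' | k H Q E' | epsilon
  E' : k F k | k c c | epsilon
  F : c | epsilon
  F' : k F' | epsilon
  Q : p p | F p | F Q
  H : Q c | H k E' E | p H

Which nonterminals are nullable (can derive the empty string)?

{ E, E', F, F' }

Directly nullable (have an epsilon-production): E, E', F, F'.
No other nonterminal has a production whose RHS symbols are all nullable.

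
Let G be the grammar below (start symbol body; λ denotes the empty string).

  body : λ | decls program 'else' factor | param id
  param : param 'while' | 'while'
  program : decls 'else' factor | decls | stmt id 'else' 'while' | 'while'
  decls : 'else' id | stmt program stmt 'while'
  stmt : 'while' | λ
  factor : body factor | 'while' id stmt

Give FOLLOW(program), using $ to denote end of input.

In body : decls program 'else' factor: add FIRST('else' factor) = { 'else' }.
In decls : stmt program stmt 'while': add FIRST(stmt 'while') = { 'while' }.
Union: FOLLOW(program) = { 'else', 'while' }.

{ 'else', 'while' }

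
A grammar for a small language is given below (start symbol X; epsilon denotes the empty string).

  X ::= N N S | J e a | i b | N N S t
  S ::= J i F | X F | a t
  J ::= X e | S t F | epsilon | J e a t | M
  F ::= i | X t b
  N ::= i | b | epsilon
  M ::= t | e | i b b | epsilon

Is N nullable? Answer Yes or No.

Yes

N has an epsilon-production, so N ⇒ epsilon.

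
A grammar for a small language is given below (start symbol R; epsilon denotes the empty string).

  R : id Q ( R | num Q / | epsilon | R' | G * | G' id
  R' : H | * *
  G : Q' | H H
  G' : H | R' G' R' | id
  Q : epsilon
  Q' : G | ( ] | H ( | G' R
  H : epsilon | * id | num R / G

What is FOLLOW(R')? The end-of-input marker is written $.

{ $, (, *, /, id, num }

In R : R': R' is at the end, add FOLLOW(R) = { $, (, *, /, id, num }.
In G' : R' G' R': add FIRST(G' R')\{epsilon} = { *, id, num }.
  Since G' R' is nullable, also add FOLLOW(G') = { $, (, *, /, id, num }.
In G' : R' G' R': R' is at the end, add FOLLOW(G') = { $, (, *, /, id, num }.
Union: FOLLOW(R') = { $, (, *, /, id, num }.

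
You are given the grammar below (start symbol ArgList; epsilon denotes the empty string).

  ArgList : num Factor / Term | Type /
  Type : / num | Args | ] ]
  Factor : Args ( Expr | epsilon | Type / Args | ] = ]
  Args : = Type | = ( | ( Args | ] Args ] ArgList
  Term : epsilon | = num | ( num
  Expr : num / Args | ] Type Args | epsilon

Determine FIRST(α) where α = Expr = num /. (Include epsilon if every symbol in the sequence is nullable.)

{ =, ], num }

Add FIRST(Expr)\{epsilon} = { ], num }; Expr is nullable, continue.
= is a terminal; add {=} and stop.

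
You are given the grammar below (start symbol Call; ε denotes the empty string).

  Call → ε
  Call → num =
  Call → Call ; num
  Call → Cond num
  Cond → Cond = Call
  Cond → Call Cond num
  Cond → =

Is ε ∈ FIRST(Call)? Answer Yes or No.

Call has an ε-production, so Call ⇒ ε.

Yes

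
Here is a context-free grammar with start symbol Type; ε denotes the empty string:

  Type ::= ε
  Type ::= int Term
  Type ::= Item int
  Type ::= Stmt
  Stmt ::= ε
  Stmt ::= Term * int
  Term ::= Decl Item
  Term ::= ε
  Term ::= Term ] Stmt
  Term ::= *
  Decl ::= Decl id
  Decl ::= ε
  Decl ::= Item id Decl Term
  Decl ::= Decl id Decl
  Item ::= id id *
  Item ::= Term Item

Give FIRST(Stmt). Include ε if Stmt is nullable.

Stmt ::= ε contributes ε.
From Stmt ::= Term * int: Term nullable, take FIRST(Term) ∪ {*} = { *, ], id }.
Union: FIRST(Stmt) = { *, ], id, ε }.

{ *, ], id, ε }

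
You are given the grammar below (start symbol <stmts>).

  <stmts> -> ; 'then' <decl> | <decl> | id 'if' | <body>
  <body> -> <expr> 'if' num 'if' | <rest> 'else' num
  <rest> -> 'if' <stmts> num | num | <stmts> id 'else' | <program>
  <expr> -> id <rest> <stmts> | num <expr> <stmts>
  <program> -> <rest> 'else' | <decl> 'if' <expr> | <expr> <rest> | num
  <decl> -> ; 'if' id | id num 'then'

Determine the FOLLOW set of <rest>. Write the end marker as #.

In <body> -> <rest> 'else' num: add FIRST('else' num) = { 'else' }.
In <expr> -> id <rest> <stmts>: add FIRST(<stmts>) = { 'if', ;, id, num }.
In <program> -> <rest> 'else': add FIRST('else') = { 'else' }.
In <program> -> <expr> <rest>: <rest> is at the end, add FOLLOW(<program>) = { 'else', 'if', ;, id, num }.
Union: FOLLOW(<rest>) = { 'else', 'if', ;, id, num }.

{ 'else', 'if', ;, id, num }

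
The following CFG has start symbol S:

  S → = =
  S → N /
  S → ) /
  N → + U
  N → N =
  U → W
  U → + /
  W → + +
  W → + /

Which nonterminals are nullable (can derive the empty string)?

{ } (none)

No nonterminal has an empty production or an RHS whose symbols are all nullable.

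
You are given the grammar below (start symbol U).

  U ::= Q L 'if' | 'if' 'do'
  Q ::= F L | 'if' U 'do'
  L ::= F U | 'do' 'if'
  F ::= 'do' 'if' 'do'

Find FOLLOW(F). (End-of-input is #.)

{ 'do', 'if' }

In Q ::= F L: add FIRST(L) = { 'do' }.
In L ::= F U: add FIRST(U) = { 'do', 'if' }.
Union: FOLLOW(F) = { 'do', 'if' }.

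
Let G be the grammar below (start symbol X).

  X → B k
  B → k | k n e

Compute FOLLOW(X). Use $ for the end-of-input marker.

X is the start symbol, so $ ∈ FOLLOW(X).
Union: FOLLOW(X) = { $ }.

{ $ }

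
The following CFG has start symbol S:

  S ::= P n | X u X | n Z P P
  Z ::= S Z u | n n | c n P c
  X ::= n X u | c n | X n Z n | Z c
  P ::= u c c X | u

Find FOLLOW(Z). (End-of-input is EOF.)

In S ::= n Z P P: add FIRST(P P) = { u }.
In Z ::= S Z u: add FIRST(u) = { u }.
In X ::= X n Z n: add FIRST(n) = { n }.
In X ::= Z c: add FIRST(c) = { c }.
Union: FOLLOW(Z) = { c, n, u }.

{ c, n, u }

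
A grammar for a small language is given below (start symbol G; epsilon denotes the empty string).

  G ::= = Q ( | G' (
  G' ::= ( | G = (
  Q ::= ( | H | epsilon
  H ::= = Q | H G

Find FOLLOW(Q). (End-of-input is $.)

In G ::= = Q (: add FIRST(() = { ( }.
In H ::= = Q: Q is at the end, add FOLLOW(H) = { (, = }.
Union: FOLLOW(Q) = { (, = }.

{ (, = }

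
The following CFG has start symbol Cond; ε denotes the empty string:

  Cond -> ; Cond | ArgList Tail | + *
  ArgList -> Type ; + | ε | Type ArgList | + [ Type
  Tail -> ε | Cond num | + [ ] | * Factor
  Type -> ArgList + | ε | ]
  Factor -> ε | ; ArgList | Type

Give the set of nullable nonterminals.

{ ArgList, Cond, Factor, Tail, Type }

Directly nullable (have an ε-production): ArgList, Tail, Type, Factor.
Cond -> ArgList Tail with every symbol nullable, so Cond is nullable.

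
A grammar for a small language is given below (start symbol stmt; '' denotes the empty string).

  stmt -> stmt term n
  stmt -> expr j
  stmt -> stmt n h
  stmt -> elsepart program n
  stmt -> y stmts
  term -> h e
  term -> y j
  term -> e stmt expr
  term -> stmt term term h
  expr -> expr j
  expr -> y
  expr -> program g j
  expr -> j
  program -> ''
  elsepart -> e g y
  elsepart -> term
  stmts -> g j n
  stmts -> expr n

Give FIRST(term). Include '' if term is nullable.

{ e, g, h, j, y }

term -> h e contributes {h}.
term -> y j contributes {y}.
term -> e stmt expr contributes {e}.
From term -> stmt term term h: add FIRST(stmt) = { e, g, h, j, y }.
Union: FIRST(term) = { e, g, h, j, y }.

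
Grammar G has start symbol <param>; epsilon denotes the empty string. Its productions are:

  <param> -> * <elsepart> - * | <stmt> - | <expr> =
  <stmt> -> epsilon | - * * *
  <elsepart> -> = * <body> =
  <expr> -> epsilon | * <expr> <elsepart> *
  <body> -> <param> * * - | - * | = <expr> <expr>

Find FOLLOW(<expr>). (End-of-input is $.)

In <param> -> <expr> =: add FIRST(=) = { = }.
In <expr> -> * <expr> <elsepart> *: add FIRST(<elsepart> *) = { = }.
In <body> -> = <expr> <expr>: add FIRST(<expr>)\{epsilon} = { * }.
  Since <expr> is nullable, also add FOLLOW(<body>) = { = }.
In <body> -> = <expr> <expr>: <expr> is at the end, add FOLLOW(<body>) = { = }.
Union: FOLLOW(<expr>) = { *, = }.

{ *, = }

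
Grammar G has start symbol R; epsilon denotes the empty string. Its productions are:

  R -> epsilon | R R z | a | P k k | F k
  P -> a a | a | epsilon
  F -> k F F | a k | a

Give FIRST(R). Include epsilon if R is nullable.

{ a, k, z, epsilon }

R -> epsilon contributes epsilon.
From R -> R R z: R, R nullable, take FIRST(R) ∪ FIRST(R) ∪ {z} = { a, k, z }.
R -> a contributes {a}.
From R -> P k k: P nullable, take FIRST(P) ∪ {k} = { a, k }.
From R -> F k: add FIRST(F) = { a, k }.
Union: FIRST(R) = { a, k, z, epsilon }.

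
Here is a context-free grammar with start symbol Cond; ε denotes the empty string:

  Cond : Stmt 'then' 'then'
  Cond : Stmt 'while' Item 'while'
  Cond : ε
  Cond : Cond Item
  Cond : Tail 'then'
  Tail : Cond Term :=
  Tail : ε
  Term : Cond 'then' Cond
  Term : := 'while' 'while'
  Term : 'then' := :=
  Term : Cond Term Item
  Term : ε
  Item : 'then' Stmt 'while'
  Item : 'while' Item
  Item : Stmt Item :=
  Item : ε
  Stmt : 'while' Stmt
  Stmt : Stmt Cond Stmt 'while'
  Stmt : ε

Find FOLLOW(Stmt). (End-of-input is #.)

{ 'then', 'while', := }

In Cond : Stmt 'then' 'then': add FIRST('then' 'then') = { 'then' }.
In Cond : Stmt 'while' Item 'while': add FIRST('while' Item 'while') = { 'while' }.
In Item : 'then' Stmt 'while': add FIRST('while') = { 'while' }.
In Item : Stmt Item :=: add FIRST(Item :=) = { 'then', 'while', := }.
In Stmt : 'while' Stmt: Stmt is at the end, add FOLLOW(Stmt) = { 'then', 'while', := }.
In Stmt : Stmt Cond Stmt 'while': add FIRST(Cond Stmt 'while') = { 'then', 'while', := }.
In Stmt : Stmt Cond Stmt 'while': add FIRST('while') = { 'while' }.
Union: FOLLOW(Stmt) = { 'then', 'while', := }.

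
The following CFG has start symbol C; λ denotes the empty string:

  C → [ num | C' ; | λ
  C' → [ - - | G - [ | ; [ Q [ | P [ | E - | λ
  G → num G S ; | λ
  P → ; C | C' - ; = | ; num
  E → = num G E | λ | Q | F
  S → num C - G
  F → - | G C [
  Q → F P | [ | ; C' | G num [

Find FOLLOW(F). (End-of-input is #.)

{ -, ;, =, [, num }

In E → F: F is at the end, add FOLLOW(E) = { - }.
In Q → F P: add FIRST(P) = { -, ;, =, [, num }.
Union: FOLLOW(F) = { -, ;, =, [, num }.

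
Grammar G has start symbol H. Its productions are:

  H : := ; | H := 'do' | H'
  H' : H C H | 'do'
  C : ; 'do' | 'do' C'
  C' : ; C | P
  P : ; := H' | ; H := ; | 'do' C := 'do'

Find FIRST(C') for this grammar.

{ 'do', ; }

C' : ; C contributes {;}.
From C' : P: add FIRST(P) = { 'do', ; }.
Union: FIRST(C') = { 'do', ; }.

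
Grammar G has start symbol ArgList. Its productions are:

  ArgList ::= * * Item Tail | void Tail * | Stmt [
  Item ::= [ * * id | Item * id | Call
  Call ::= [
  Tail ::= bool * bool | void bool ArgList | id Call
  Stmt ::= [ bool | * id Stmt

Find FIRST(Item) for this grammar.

Item ::= [ * * id contributes {[}.
From Item ::= Item * id: add FIRST(Item) = { [ }.
From Item ::= Call: add FIRST(Call) = { [ }.
Union: FIRST(Item) = { [ }.

{ [ }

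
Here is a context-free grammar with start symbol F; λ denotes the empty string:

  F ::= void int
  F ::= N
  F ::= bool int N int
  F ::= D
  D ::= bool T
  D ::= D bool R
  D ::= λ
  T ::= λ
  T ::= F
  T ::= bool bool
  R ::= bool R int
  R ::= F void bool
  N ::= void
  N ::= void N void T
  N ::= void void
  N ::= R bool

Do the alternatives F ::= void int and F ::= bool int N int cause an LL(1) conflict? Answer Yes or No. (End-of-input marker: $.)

FIRST(void int) = { void } and FIRST(bool int N int) = { bool }.
The FIRST sets are disjoint and neither alternative is nullable — no conflict.

No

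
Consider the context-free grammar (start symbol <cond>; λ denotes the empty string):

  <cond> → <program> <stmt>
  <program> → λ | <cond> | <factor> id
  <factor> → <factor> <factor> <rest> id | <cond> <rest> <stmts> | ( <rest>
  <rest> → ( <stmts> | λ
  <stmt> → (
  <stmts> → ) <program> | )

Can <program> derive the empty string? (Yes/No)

<program> has an λ-production, so <program> ⇒ λ.

Yes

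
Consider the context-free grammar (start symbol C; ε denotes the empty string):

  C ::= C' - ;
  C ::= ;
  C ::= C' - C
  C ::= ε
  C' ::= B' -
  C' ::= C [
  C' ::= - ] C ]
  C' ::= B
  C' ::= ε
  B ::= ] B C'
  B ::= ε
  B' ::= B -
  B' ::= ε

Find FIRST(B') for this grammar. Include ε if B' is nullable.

{ -, ], ε }

From B' ::= B -: B nullable, take FIRST(B) ∪ {-} = { -, ] }.
B' ::= ε contributes ε.
Union: FIRST(B') = { -, ], ε }.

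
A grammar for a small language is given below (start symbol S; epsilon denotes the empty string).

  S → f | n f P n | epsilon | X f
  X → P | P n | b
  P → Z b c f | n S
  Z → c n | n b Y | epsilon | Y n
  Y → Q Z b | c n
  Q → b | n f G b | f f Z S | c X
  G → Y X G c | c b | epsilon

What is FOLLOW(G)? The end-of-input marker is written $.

In Q → n f G b: add FIRST(b) = { b }.
In G → Y X G c: add FIRST(c) = { c }.
Union: FOLLOW(G) = { b, c }.

{ b, c }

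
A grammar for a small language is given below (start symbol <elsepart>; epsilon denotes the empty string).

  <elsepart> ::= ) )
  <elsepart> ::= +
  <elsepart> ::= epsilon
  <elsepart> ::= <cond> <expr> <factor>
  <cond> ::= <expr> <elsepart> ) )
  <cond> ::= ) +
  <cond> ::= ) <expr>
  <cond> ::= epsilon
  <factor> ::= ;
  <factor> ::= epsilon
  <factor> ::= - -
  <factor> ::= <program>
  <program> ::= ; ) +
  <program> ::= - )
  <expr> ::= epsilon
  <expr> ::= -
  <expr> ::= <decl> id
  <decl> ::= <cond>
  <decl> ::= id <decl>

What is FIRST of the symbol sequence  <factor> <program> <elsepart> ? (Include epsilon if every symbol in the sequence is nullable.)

{ -, ; }

Add FIRST(<factor>)\{epsilon} = { -, ; }; <factor> is nullable, continue.
Add FIRST(<program>) = { -, ; }; <program> is not nullable, stop.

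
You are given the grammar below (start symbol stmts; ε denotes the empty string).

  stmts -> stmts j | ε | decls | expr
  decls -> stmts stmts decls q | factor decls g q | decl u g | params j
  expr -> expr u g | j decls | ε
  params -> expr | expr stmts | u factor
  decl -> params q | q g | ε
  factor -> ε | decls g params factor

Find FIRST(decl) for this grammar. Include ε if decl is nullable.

From decl -> params q: params nullable, take FIRST(params) ∪ {q} = { j, q, u }.
decl -> q g contributes {q}.
decl -> ε contributes ε.
Union: FIRST(decl) = { j, q, u, ε }.

{ j, q, u, ε }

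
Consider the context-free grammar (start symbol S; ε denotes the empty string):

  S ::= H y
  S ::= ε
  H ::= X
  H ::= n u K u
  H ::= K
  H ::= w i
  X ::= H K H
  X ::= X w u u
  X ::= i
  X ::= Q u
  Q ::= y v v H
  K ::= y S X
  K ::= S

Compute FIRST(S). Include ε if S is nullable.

{ i, n, w, y, ε }

From S ::= H y: H nullable, take FIRST(H) ∪ {y} = { i, n, w, y }.
S ::= ε contributes ε.
Union: FIRST(S) = { i, n, w, y, ε }.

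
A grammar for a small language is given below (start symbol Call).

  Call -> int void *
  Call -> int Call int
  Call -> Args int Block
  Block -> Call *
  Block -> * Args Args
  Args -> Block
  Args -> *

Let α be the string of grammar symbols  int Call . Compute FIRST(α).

{ int }

int is a terminal; add {int} and stop.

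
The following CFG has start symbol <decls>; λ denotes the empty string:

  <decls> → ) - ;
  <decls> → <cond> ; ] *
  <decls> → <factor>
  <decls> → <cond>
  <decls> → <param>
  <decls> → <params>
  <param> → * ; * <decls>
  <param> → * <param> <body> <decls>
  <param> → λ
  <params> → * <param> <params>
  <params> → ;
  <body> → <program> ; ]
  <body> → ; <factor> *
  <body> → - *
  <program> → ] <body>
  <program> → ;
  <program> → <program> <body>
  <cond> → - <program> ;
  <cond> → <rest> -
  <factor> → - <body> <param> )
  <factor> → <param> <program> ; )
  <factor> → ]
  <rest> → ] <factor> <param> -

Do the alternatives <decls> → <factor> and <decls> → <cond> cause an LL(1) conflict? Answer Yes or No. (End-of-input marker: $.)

FIRST(<factor>) = { *, -, ;, ] } and FIRST(<cond>) = { -, ] }.
Both contain -, so the two alternatives are not disjoint — LL(1) conflict.

Yes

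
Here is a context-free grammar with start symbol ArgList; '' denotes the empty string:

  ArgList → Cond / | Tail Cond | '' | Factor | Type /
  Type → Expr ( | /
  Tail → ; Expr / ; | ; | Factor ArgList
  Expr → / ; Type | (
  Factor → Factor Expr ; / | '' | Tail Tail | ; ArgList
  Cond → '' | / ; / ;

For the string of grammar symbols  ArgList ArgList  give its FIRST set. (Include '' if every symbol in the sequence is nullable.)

{ (, /, ;, '' }

Add FIRST(ArgList)\{''} = { (, /, ; }; ArgList is nullable, continue.
Add FIRST(ArgList)\{''} = { (, /, ; }; ArgList is nullable, continue.
Every symbol is nullable, so include ''.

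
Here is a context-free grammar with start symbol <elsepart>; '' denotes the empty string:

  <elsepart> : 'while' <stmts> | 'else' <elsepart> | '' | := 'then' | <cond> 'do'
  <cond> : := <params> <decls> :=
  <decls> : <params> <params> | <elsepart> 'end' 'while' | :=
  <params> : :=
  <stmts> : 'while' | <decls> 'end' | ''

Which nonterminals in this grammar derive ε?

{ <elsepart>, <stmts> }

Directly nullable (have an ''-production): <elsepart>, <stmts>.
No other nonterminal has a production whose RHS symbols are all nullable.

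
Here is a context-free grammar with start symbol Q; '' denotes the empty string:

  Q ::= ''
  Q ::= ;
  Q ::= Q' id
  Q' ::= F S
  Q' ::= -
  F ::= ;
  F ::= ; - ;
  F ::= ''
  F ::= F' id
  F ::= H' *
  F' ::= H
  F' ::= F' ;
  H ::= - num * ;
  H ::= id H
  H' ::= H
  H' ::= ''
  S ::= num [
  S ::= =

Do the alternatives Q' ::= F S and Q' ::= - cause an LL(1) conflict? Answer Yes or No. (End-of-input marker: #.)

Yes

FIRST(F S) = { *, -, ;, =, id, num } and FIRST(-) = { - }.
Both contain -, so the two alternatives are not disjoint — LL(1) conflict.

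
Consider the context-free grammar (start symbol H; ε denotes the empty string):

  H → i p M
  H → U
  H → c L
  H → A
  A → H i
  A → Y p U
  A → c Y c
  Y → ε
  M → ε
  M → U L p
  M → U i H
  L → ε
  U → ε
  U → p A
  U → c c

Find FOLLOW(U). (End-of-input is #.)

In H → U: U is at the end, add FOLLOW(H) = { #, i }.
In A → Y p U: U is at the end, add FOLLOW(A) = { #, i, p }.
In M → U L p: add FIRST(L p) = { p }.
In M → U i H: add FIRST(i H) = { i }.
Union: FOLLOW(U) = { #, i, p }.

{ #, i, p }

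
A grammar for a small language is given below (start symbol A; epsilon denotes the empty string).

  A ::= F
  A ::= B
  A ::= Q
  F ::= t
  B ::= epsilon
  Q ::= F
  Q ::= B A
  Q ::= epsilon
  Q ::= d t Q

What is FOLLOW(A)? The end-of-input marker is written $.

{ $ }

A is the start symbol, so $ ∈ FOLLOW(A).
In Q ::= B A: A is at the end, add FOLLOW(Q) = { $ }.
Union: FOLLOW(A) = { $ }.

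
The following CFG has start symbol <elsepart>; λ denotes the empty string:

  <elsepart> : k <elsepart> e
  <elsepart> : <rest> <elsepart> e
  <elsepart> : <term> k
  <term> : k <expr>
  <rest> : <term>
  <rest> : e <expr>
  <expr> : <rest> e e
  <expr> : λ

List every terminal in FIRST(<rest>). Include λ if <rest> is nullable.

From <rest> : <term>: add FIRST(<term>) = { k }.
<rest> : e <expr> contributes {e}.
Union: FIRST(<rest>) = { e, k }.

{ e, k }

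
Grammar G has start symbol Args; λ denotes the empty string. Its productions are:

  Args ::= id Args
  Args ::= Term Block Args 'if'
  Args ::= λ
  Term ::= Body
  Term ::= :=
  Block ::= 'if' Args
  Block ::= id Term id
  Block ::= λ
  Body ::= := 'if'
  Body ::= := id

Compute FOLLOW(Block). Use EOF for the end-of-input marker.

{ 'if', :=, id }

In Args ::= Term Block Args 'if': add FIRST(Args 'if') = { 'if', :=, id }.
Union: FOLLOW(Block) = { 'if', :=, id }.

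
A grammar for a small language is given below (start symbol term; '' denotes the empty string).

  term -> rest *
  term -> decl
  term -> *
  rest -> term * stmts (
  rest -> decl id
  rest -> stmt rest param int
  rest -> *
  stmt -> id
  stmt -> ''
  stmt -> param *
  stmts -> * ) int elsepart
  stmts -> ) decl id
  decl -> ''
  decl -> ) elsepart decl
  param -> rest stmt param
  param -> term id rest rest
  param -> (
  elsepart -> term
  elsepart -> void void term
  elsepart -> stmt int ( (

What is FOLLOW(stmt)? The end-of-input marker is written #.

{ (, ), *, id, int }

In rest -> stmt rest param int: add FIRST(rest param int) = { (, ), *, id }.
In param -> rest stmt param: add FIRST(param) = { (, ), *, id }.
In elsepart -> stmt int ( (: add FIRST(int ( () = { int }.
Union: FOLLOW(stmt) = { (, ), *, id, int }.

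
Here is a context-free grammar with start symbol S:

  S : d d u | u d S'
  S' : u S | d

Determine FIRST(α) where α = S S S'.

{ d, u }

Add FIRST(S) = { d, u }; S is not nullable, stop.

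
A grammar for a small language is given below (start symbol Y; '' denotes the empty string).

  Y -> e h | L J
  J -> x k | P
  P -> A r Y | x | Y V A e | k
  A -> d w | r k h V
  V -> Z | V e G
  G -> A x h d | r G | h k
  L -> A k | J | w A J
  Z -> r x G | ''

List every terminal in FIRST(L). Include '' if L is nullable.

{ d, e, k, r, w, x }

From L -> A k: add FIRST(A) = { d, r }.
From L -> J: add FIRST(J) = { d, e, k, r, w, x }.
L -> w A J contributes {w}.
Union: FIRST(L) = { d, e, k, r, w, x }.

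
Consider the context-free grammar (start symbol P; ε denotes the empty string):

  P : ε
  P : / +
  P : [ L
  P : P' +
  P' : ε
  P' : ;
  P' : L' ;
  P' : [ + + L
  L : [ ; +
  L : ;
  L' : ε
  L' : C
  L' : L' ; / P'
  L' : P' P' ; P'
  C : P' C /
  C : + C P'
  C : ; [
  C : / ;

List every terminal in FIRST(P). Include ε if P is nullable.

P : ε contributes ε.
P : / + contributes {/}.
P : [ L contributes {[}.
From P : P' +: P' nullable, take FIRST(P') ∪ {+} = { +, /, ;, [ }.
Union: FIRST(P) = { +, /, ;, [, ε }.

{ +, /, ;, [, ε }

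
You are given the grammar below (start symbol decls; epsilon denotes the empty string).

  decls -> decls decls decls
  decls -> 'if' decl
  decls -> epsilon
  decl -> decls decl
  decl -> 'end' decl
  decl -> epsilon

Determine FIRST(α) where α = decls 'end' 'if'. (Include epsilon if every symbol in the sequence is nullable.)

{ 'end', 'if' }

Add FIRST(decls)\{epsilon} = { 'if' }; decls is nullable, continue.
'end' is a terminal; add {'end'} and stop.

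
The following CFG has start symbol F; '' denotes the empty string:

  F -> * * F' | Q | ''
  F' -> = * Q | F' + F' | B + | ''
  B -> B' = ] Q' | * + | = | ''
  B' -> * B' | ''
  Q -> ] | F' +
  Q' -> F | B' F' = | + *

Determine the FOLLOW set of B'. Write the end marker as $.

In B -> B' = ] Q': add FIRST(= ] Q') = { = }.
In B' -> * B': B' is at the end, add FOLLOW(B') = { *, +, = }.
In Q' -> B' F' =: add FIRST(F' =) = { *, +, = }.
Union: FOLLOW(B') = { *, +, = }.

{ *, +, = }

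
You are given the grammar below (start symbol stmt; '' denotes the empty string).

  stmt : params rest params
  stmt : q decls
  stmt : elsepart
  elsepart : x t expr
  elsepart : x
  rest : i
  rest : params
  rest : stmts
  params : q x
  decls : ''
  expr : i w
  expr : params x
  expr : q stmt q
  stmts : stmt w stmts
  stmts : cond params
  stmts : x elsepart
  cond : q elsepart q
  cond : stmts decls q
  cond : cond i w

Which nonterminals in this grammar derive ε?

Directly nullable (have an ''-production): decls.
No other nonterminal has a production whose RHS symbols are all nullable.

{ decls }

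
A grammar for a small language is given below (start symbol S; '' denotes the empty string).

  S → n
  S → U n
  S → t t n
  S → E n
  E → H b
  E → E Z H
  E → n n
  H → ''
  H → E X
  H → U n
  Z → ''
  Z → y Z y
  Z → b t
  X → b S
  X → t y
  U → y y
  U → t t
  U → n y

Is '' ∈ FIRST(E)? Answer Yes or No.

No

Nullable nonterminals: H, Z.
No production of E has an RHS whose symbols are all nullable, so E is not nullable.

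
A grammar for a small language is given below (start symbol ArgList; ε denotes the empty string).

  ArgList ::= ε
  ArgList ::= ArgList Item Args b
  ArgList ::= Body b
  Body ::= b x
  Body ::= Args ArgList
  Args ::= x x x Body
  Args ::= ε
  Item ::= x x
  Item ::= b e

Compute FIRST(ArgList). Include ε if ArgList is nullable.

ArgList ::= ε contributes ε.
From ArgList ::= ArgList Item Args b: ArgList nullable, take FIRST(ArgList) ∪ FIRST(Item) = { b, x }.
From ArgList ::= Body b: Body nullable, take FIRST(Body) ∪ {b} = { b, x }.
Union: FIRST(ArgList) = { b, x, ε }.

{ b, x, ε }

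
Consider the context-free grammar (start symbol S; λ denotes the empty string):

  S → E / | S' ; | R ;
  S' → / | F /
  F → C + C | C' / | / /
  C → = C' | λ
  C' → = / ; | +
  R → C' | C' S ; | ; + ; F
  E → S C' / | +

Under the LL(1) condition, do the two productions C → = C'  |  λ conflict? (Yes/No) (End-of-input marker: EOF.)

No

FIRST(= C') = { = } and FIRST(λ) = { λ }.
The second is nullable but FOLLOW(C) = { +, /, ; } is disjoint from FIRST of the first.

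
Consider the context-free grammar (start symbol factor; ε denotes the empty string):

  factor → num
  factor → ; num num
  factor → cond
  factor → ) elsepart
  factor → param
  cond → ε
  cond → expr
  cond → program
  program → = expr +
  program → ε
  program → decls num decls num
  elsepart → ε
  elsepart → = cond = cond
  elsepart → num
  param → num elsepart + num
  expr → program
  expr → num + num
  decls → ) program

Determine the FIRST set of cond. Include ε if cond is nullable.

cond → ε contributes ε.
From cond → expr: add FIRST(expr) = { ), =, num, ε } (including ε since expr is nullable).
From cond → program: add FIRST(program) = { ), =, ε } (including ε since program is nullable).
Union: FIRST(cond) = { ), =, num, ε }.

{ ), =, num, ε }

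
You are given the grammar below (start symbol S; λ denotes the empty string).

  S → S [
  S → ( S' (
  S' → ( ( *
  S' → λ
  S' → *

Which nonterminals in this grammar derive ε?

{ S' }

Directly nullable (have an λ-production): S'.
No other nonterminal has a production whose RHS symbols are all nullable.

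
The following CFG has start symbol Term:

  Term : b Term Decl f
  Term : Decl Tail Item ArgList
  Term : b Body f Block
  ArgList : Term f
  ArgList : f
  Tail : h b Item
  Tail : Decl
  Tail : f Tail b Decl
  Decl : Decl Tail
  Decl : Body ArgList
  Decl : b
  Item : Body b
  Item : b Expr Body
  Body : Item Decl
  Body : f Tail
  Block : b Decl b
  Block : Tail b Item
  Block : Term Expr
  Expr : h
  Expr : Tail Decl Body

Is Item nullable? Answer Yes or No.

No

No nonterminal in this grammar is nullable.
No production of Item has an RHS whose symbols are all nullable, so Item is not nullable.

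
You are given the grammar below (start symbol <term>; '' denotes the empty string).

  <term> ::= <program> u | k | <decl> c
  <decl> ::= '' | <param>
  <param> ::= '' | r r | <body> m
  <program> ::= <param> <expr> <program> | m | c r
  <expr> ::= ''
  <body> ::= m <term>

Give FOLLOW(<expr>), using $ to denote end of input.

{ c, m, r }

In <program> ::= <param> <expr> <program>: add FIRST(<program>) = { c, m, r }.
Union: FOLLOW(<expr>) = { c, m, r }.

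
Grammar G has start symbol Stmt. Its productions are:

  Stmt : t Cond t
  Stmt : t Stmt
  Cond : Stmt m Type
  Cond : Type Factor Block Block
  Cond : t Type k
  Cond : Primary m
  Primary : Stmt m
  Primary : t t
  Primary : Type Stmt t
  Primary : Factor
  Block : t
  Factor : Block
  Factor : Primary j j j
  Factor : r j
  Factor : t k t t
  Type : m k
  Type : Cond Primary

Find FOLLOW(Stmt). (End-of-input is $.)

{ $, m, t }

Stmt is the start symbol, so $ ∈ FOLLOW(Stmt).
In Stmt : t Stmt: Stmt is at the end, add FOLLOW(Stmt) = { $, m, t }.
In Cond : Stmt m Type: add FIRST(m Type) = { m }.
In Primary : Stmt m: add FIRST(m) = { m }.
In Primary : Type Stmt t: add FIRST(t) = { t }.
Union: FOLLOW(Stmt) = { $, m, t }.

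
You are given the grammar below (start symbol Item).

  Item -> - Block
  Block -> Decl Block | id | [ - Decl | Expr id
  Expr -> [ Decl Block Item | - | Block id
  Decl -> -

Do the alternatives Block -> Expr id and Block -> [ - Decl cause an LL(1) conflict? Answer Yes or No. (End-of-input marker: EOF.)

FIRST(Expr id) = { -, [, id } and FIRST([ - Decl) = { [ }.
Both contain [, so the two alternatives are not disjoint — LL(1) conflict.

Yes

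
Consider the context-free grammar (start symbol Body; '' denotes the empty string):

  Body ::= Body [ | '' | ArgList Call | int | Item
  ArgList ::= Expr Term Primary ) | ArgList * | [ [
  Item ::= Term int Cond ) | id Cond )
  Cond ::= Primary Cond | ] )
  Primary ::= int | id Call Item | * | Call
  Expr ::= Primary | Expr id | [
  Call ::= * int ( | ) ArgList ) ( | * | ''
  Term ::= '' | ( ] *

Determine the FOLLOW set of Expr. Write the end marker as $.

In ArgList ::= Expr Term Primary ): add FIRST(Term Primary )) = { (, ), *, id, int }.
In Expr ::= Expr id: add FIRST(id) = { id }.
Union: FOLLOW(Expr) = { (, ), *, id, int }.

{ (, ), *, id, int }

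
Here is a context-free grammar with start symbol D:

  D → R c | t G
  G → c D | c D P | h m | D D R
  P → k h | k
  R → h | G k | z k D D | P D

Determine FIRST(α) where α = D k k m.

Add FIRST(D) = { c, h, k, t, z }; D is not nullable, stop.

{ c, h, k, t, z }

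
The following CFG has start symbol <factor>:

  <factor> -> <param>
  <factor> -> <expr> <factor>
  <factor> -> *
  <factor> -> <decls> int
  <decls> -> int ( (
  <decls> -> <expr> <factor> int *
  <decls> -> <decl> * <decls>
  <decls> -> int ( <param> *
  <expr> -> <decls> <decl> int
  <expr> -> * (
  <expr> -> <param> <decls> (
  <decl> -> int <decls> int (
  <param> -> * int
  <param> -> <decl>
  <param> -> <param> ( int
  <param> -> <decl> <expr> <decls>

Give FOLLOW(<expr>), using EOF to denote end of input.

In <factor> -> <expr> <factor>: add FIRST(<factor>) = { *, int }.
In <decls> -> <expr> <factor> int *: add FIRST(<factor> int *) = { *, int }.
In <param> -> <decl> <expr> <decls>: add FIRST(<decls>) = { *, int }.
Union: FOLLOW(<expr>) = { *, int }.

{ *, int }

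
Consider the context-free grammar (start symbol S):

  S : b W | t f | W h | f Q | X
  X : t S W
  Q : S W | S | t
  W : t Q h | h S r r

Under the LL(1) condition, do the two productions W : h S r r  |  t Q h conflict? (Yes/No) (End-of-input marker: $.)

FIRST(h S r r) = { h } and FIRST(t Q h) = { t }.
The FIRST sets are disjoint and neither alternative is nullable — no conflict.

No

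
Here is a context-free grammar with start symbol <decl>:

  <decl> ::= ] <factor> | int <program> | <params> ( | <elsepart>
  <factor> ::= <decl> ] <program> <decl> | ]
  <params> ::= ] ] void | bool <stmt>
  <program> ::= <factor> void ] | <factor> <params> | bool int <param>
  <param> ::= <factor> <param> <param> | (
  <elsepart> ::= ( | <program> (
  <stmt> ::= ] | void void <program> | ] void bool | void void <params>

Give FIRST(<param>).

From <param> ::= <factor> <param> <param>: add FIRST(<factor>) = { (, ], bool, int }.
<param> ::= ( contributes {(}.
Union: FIRST(<param>) = { (, ], bool, int }.

{ (, ], bool, int }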